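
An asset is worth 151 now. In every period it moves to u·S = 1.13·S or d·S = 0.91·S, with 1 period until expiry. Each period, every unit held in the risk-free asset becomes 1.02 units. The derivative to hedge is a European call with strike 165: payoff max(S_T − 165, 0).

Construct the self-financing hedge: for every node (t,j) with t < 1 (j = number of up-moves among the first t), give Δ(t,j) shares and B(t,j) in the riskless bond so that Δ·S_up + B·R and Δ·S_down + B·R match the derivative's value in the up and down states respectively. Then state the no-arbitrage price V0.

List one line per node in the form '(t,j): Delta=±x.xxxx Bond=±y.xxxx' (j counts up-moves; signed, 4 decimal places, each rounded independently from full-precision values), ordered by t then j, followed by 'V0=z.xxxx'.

(0,0): Delta=0.1695 Bond=-22.8311
V0=2.7598

No-arbitrage ⇒ martingale measure with p* = (R−d)/(u−d) = 0.5000.
Terminal payoffs: V(1,0)=0.0000, V(1,1)=5.6300
(0,0): S=151.0000. Δ = (V_up−V_dn)/(S_up−S_dn) = (5.6300−0.0000)/(170.6300−137.4100) = 0.1695. V = [p*·5.6300 + (1−p*)·0.0000]/1.02 = 2.7598. B = V − Δ·S = -22.8311.
Root portfolio cost Δ·151+B reproduces V0=2.7598.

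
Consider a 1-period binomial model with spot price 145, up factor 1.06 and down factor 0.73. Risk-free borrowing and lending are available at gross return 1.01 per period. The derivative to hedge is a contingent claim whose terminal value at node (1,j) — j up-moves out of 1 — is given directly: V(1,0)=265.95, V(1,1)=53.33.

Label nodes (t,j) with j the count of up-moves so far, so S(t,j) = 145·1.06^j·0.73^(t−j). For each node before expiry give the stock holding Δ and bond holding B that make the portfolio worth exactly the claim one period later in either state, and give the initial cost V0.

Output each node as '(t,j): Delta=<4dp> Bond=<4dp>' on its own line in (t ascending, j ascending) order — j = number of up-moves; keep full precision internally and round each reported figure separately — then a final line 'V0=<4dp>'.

Risk-neutral probability p* = (R−d)/(u−d) = (1.01−0.73)/(1.06−0.73) = 0.8485.
Terminal values V(1,·): V(1,0)=265.9500, V(1,1)=53.3300
  t=0,j=0: stock 145.0000 → up 153.7000 (V=53.3300), down 105.8500 (V=265.9500). Price 84.6982; hedge Δ=-4.4435, bond B=729.0012.
Check: Δ(0,0)·S0 + B(0,0) = 84.6982 = V0.

(0,0): Delta=-4.4435 Bond=729.0012
V0=84.6982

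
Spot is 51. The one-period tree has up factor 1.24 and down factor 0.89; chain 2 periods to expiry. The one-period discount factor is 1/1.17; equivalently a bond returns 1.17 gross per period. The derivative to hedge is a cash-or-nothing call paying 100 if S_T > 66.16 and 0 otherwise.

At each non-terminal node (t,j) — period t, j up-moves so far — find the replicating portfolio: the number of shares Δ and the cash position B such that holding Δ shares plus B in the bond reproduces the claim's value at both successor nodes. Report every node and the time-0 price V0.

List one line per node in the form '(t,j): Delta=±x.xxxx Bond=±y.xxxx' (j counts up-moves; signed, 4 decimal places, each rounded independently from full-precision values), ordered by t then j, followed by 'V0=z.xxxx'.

(0,0): Delta=3.8306 Bond=-148.6073
(1,0): Delta=0.0000 Bond=0.0000
(1,1): Delta=4.5179 Bond=-217.3382
V0=46.7529

The replicating-portfolio and risk-neutral prices coincide; use p* = (1.17−0.89)/(1.24−0.89) = 0.8000 for the latter.
Payoff layer (t=2): V(2,0)=0.0000, V(2,1)=0.0000, V(2,2)=100.0000
(1,0): S=45.3900. Δ = (V_up−V_dn)/(S_up−S_dn) = (0.0000−0.0000)/(56.2836−40.3971) = 0.0000. V = [p*·0.0000 + (1−p*)·0.0000]/1.17 = 0.0000. B = V − Δ·S = 0.0000.
(1,1): S=63.2400. Δ = (V_up−V_dn)/(S_up−S_dn) = (100.0000−0.0000)/(78.4176−56.2836) = 4.5179. V = [p*·100.0000 + (1−p*)·0.0000]/1.17 = 68.3761. B = V − Δ·S = -217.3382.
(0,0): S=51.0000. Δ = (V_up−V_dn)/(S_up−S_dn) = (68.3761−0.0000)/(63.2400−45.3900) = 3.8306. V = [p*·68.3761 + (1−p*)·0.0000]/1.17 = 46.7529. B = V − Δ·S = -148.6073.
Self-financing check: at every node Δ·S+B equals the discounted successor values.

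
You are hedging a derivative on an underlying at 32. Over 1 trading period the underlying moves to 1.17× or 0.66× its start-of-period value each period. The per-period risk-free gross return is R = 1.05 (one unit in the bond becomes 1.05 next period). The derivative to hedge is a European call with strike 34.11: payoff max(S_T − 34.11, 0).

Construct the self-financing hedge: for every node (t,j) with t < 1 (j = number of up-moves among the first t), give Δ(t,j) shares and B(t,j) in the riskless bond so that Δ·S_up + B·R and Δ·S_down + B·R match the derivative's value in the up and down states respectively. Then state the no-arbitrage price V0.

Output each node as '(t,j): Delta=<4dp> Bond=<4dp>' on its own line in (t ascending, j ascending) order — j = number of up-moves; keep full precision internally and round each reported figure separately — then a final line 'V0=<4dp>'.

Since d<R<u, set p* = (R−d)/(u−d) = 0.7647; price each node as the discounted p*-expectation of its children.
Terminal values V(1,·): V(1,0)=0.0000, V(1,1)=3.3300
  t=0,j=0: stock 32.0000 → up 37.4400 (V=3.3300), down 21.1200 (V=0.0000). Price 2.4252; hedge Δ=0.2040, bond B=-4.1042.
Self-financing check: at every node Δ·S+B equals the discounted successor values.

(0,0): Delta=0.2040 Bond=-4.1042
V0=2.4252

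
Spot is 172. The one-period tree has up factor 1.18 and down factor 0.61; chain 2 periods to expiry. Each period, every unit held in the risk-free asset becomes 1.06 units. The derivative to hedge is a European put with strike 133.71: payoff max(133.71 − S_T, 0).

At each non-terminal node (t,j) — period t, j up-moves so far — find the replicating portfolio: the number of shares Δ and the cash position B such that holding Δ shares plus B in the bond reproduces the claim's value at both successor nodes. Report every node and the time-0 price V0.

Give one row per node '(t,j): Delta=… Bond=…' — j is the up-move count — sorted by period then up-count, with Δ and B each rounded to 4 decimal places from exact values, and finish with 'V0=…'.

Under the risk-neutral measure, an up-move has probability p* = (R−d)/(u−d) = 0.7895 and values discount at R = 1.06.
Terminal values V(2,·): V(2,0)=69.7088, V(2,1)=9.9044, V(2,2)=0.0000
(1,0): S=104.9200. Δ = (V_up−V_dn)/(S_up−S_dn) = (9.9044−69.7088)/(123.8056−64.0012) = -1.0000. V = [p*·9.9044 + (1−p*)·69.7088]/1.06 = 21.2215. B = V − Δ·S = 126.1415.
(1,1): S=202.9600. Δ = (V_up−V_dn)/(S_up−S_dn) = (0.0000−9.9044)/(239.4928−123.8056) = -0.0856. V = [p*·0.0000 + (1−p*)·9.9044]/1.06 = 1.9671. B = V − Δ·S = 19.3433.
(0,0): S=172.0000. Δ = (V_up−V_dn)/(S_up−S_dn) = (1.9671−21.2215)/(202.9600−104.9200) = -0.1964. V = [p*·1.9671 + (1−p*)·21.2215]/1.06 = 5.6799. B = V − Δ·S = 39.4595.
Each (Δ,B) replicates both successor values, so the strategy is self-financing and V0 is arbitrage-free.

(0,0): Delta=-0.1964 Bond=39.4595
(1,0): Delta=-1.0000 Bond=126.1415
(1,1): Delta=-0.0856 Bond=19.3433
V0=5.6799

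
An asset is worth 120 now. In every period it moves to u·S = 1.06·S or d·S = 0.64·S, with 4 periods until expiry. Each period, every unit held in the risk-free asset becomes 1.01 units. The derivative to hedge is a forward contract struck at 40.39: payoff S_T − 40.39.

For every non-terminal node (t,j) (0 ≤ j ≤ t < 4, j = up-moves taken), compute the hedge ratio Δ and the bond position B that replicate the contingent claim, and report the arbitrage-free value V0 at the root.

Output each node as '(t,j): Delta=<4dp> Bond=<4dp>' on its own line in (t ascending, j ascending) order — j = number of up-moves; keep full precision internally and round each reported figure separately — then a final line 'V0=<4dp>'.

(0,0): Delta=1.0000 Bond=-38.8140
(1,0): Delta=1.0000 Bond=-39.2021
(1,1): Delta=1.0000 Bond=-39.2021
(2,0): Delta=1.0000 Bond=-39.5942
(2,1): Delta=1.0000 Bond=-39.5942
(2,2): Delta=1.0000 Bond=-39.5942
(3,0): Delta=1.0000 Bond=-39.9901
(3,1): Delta=1.0000 Bond=-39.9901
(3,2): Delta=1.0000 Bond=-39.9901
(3,3): Delta=1.0000 Bond=-39.9901
V0=81.1860

No-arbitrage ⇒ martingale measure with p* = (R−d)/(u−d) = 0.8810.
Terminal values V(4,·): V(4,0)=-20.2573, V(4,1)=-7.0453, V(4,2)=14.8372, V(4,3)=51.0800, V(4,4)=111.1072
  t=3,j=0: stock 31.4573 → up 33.3447 (V=-7.0453), down 20.1327 (V=-20.2573). Price -8.5328; hedge Δ=1.0000, bond B=-39.9901.
  t=3,j=1: stock 52.1011 → up 55.2272 (V=14.8372), down 33.3447 (V=-7.0453). Price 12.1110; hedge Δ=1.0000, bond B=-39.9901.
  t=3,j=2: stock 86.2925 → up 91.4700 (V=51.0800), down 55.2272 (V=14.8372). Price 46.3024; hedge Δ=1.0000, bond B=-39.9901.
  t=3,j=3: stock 142.9219 → up 151.4972 (V=111.1072), down 91.4700 (V=51.0800). Price 102.9318; hedge Δ=1.0000, bond B=-39.9901.
  t=2,j=0: stock 49.1520 → up 52.1011 (V=12.1110), down 31.4573 (V=-8.5328). Price 9.5578; hedge Δ=1.0000, bond B=-39.5942.
  t=2,j=1: stock 81.4080 → up 86.2925 (V=46.3024), down 52.1011 (V=12.1110). Price 41.8138; hedge Δ=1.0000, bond B=-39.5942.
  t=2,j=2: stock 134.8320 → up 142.9219 (V=102.9318), down 86.2925 (V=46.3024). Price 95.2378; hedge Δ=1.0000, bond B=-39.5942.
  t=1,j=0: stock 76.8000 → up 81.4080 (V=41.8138), down 49.1520 (V=9.5578). Price 37.5979; hedge Δ=1.0000, bond B=-39.2021.
  t=1,j=1: stock 127.2000 → up 134.8320 (V=95.2378), down 81.4080 (V=41.8138). Price 87.9979; hedge Δ=1.0000, bond B=-39.2021.
  t=0,j=0: stock 120.0000 → up 127.2000 (V=87.9979), down 76.8000 (V=37.5979). Price 81.1860; hedge Δ=1.0000, bond B=-38.8140.
Check: Δ(0,0)·S0 + B(0,0) = 81.1860 = V0.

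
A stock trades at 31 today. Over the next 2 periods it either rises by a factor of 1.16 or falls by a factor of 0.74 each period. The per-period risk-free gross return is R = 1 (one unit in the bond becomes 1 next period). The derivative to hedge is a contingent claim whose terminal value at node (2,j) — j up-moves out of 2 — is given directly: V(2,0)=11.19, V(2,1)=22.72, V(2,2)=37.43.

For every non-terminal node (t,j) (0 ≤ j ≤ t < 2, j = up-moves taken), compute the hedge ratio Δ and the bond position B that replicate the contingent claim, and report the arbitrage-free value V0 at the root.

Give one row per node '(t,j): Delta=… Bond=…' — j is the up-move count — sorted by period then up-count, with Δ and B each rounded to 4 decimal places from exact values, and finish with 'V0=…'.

No-arbitrage ⇒ martingale measure with p* = (R−d)/(u−d) = 0.6190.
Payoff layer (t=2): V(2,0)=11.1900, V(2,1)=22.7200, V(2,2)=37.4300
  t=1,j=0: stock 22.9400 → up 26.6104 (V=22.7200), down 16.9756 (V=11.1900). Price 18.3276; hedge Δ=1.1967, bond B=-9.1248.
  t=1,j=1: stock 35.9600 → up 41.7136 (V=37.4300), down 26.6104 (V=22.7200). Price 31.8262; hedge Δ=0.9740, bond B=-3.1976.
  t=0,j=0: stock 31.0000 → up 35.9600 (V=31.8262), down 22.9400 (V=18.3276). Price 26.6839; hedge Δ=1.0368, bond B=-5.4556.
Each (Δ,B) replicates both successor values, so the strategy is self-financing and V0 is arbitrage-free.

(0,0): Delta=1.0368 Bond=-5.4556
(1,0): Delta=1.1967 Bond=-9.1248
(1,1): Delta=0.9740 Bond=-3.1976
V0=26.6839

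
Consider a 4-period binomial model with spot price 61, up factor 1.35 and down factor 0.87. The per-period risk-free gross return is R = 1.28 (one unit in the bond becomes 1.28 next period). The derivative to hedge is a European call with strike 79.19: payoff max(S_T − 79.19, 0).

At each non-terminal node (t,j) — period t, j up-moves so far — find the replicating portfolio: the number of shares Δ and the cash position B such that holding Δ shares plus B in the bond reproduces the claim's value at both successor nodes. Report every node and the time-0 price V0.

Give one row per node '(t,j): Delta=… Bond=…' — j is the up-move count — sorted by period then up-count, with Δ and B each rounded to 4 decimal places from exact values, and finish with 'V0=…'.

Under the risk-neutral measure, an up-move has probability p* = (R−d)/(u−d) = 0.8542 and values discount at R = 1.28.
Terminal values V(4,·): V(4,0)=0.0000, V(4,1)=0.0000, V(4,2)=4.9565, V(4,3)=51.3821, V(4,4)=123.4219
  t=3,j=0: stock 40.1687 → up 54.2277 (V=0.0000), down 34.9468 (V=0.0000). Price 0.0000; hedge Δ=0.0000, bond B=0.0000.
  t=3,j=1: stock 62.3307 → up 84.1465 (V=4.9565), down 54.2277 (V=0.0000). Price 3.3075; hedge Δ=0.1657, bond B=-7.0184.
  t=3,j=2: stock 96.7201 → up 130.5721 (V=51.3821), down 84.1465 (V=4.9565). Price 34.8529; hedge Δ=1.0000, bond B=-61.8672.
  t=3,j=3: stock 150.0829 → up 202.6119 (V=123.4219), down 130.5721 (V=51.3821). Price 88.2157; hedge Δ=1.0000, bond B=-61.8672.
  t=2,j=0: stock 46.1709 → up 62.3307 (V=3.3075), down 40.1687 (V=0.0000). Price 2.2072; hedge Δ=0.1492, bond B=-4.6835.
  t=2,j=1: stock 71.6445 → up 96.7201 (V=34.8529), down 62.3307 (V=3.3075). Price 23.6348; hedge Δ=0.9173, bond B=-42.0847.
  t=2,j=2: stock 111.1725 → up 150.0829 (V=88.2157), down 96.7201 (V=34.8529). Price 62.8388; hedge Δ=1.0000, bond B=-48.3337.
  t=1,j=0: stock 53.0700 → up 71.6445 (V=23.6348), down 46.1709 (V=2.2072). Price 16.0234; hedge Δ=0.8412, bond B=-28.6175.
  t=1,j=1: stock 82.3500 → up 111.1725 (V=62.8388), down 71.6445 (V=23.6348). Price 44.6262; hedge Δ=0.9918, bond B=-37.0488.
  t=0,j=0: stock 61.0000 → up 82.3500 (V=44.6262), down 53.0700 (V=16.0234). Price 31.6054; hedge Δ=0.9769, bond B=-27.9838.
Self-financing check: at every node Δ·S+B equals the discounted successor values.

(0,0): Delta=0.9769 Bond=-27.9838
(1,0): Delta=0.8412 Bond=-28.6175
(1,1): Delta=0.9918 Bond=-37.0488
(2,0): Delta=0.1492 Bond=-4.6835
(2,1): Delta=0.9173 Bond=-42.0847
(2,2): Delta=1.0000 Bond=-48.3337
(3,0): Delta=0.0000 Bond=0.0000
(3,1): Delta=0.1657 Bond=-7.0184
(3,2): Delta=1.0000 Bond=-61.8672
(3,3): Delta=1.0000 Bond=-61.8672
V0=31.6054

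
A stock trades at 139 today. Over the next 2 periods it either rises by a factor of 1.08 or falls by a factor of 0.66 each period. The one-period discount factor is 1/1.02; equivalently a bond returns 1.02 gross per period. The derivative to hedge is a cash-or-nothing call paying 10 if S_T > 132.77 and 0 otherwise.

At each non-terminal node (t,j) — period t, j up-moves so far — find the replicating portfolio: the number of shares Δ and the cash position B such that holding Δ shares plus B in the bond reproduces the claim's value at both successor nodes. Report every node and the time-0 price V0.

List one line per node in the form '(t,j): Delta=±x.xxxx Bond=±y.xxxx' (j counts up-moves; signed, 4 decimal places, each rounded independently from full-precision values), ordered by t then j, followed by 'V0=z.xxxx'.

Risk-neutral probability p* = (R−d)/(u−d) = (1.02−0.66)/(1.08−0.66) = 0.8571.
Terminal values V(2,·): V(2,0)=0.0000, V(2,1)=0.0000, V(2,2)=10.0000
(1,0): S=91.7400. Δ = (V_up−V_dn)/(S_up−S_dn) = (0.0000−0.0000)/(99.0792−60.5484) = 0.0000. V = [p*·0.0000 + (1−p*)·0.0000]/1.02 = 0.0000. B = V − Δ·S = 0.0000.
(1,1): S=150.1200. Δ = (V_up−V_dn)/(S_up−S_dn) = (10.0000−0.0000)/(162.1296−99.0792) = 0.1586. V = [p*·10.0000 + (1−p*)·0.0000]/1.02 = 8.4034. B = V − Δ·S = -15.4062.
(0,0): S=139.0000. Δ = (V_up−V_dn)/(S_up−S_dn) = (8.4034−0.0000)/(150.1200−91.7400) = 0.1439. V = [p*·8.4034 + (1−p*)·0.0000]/1.02 = 7.0616. B = V − Δ·S = -12.9464.
Self-financing check: at every node Δ·S+B equals the discounted successor values.

(0,0): Delta=0.1439 Bond=-12.9464
(1,0): Delta=0.0000 Bond=0.0000
(1,1): Delta=0.1586 Bond=-15.4062
V0=7.0616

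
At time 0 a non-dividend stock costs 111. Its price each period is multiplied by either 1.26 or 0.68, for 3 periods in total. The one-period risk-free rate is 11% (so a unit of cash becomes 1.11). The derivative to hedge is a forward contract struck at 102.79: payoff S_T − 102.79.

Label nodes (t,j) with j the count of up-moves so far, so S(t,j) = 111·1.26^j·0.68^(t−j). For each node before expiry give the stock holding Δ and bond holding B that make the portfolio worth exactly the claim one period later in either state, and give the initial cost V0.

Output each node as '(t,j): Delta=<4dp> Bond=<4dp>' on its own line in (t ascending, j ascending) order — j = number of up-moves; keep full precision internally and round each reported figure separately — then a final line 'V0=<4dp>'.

(0,0): Delta=1.0000 Bond=-75.1592
(1,0): Delta=1.0000 Bond=-83.4267
(1,1): Delta=1.0000 Bond=-83.4267
(2,0): Delta=1.0000 Bond=-92.6036
(2,1): Delta=1.0000 Bond=-92.6036
(2,2): Delta=1.0000 Bond=-92.6036
V0=35.8408

The replicating-portfolio and risk-neutral prices coincide; use p* = (1.11−0.68)/(1.26−0.68) = 0.7414 for the latter.
At expiry t=3: V(3,0)=-67.8880, V(3,1)=-38.1187, V(3,2)=17.0420, V(3,3)=119.2517
  t=2,j=0: stock 51.3264 → up 64.6713 (V=-38.1187), down 34.9020 (V=-67.8880). Price -41.2772; hedge Δ=1.0000, bond B=-92.6036.
  t=2,j=1: stock 95.1048 → up 119.8320 (V=17.0420), down 64.6713 (V=-38.1187). Price 2.5012; hedge Δ=1.0000, bond B=-92.6036.
  t=2,j=2: stock 176.2236 → up 222.0417 (V=119.2517), down 119.8320 (V=17.0420). Price 83.6200; hedge Δ=1.0000, bond B=-92.6036.
  t=1,j=0: stock 75.4800 → up 95.1048 (V=2.5012), down 51.3264 (V=-41.2772). Price -7.9467; hedge Δ=1.0000, bond B=-83.4267.
  t=1,j=1: stock 139.8600 → up 176.2236 (V=83.6200), down 95.1048 (V=2.5012). Price 56.4333; hedge Δ=1.0000, bond B=-83.4267.
  t=0,j=0: stock 111.0000 → up 139.8600 (V=56.4333), down 75.4800 (V=-7.9467). Price 35.8408; hedge Δ=1.0000, bond B=-75.1592.
Each (Δ,B) replicates both successor values, so the strategy is self-financing and V0 is arbitrage-free.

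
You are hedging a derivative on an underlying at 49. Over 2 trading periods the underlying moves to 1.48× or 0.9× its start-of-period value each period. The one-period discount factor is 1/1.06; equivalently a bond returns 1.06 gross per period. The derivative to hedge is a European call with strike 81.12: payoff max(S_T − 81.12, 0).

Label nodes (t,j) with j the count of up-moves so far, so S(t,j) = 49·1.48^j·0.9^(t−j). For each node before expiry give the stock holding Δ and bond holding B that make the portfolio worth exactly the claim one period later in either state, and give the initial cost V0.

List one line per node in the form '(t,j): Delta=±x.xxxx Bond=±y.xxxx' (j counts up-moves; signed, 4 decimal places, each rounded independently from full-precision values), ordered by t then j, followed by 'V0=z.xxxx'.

(0,0): Delta=0.2400 Bond=-9.9852
(1,0): Delta=0.0000 Bond=0.0000
(1,1): Delta=0.6231 Bond=-38.3680
V0=1.7751

Since d<R<u, set p* = (R−d)/(u−d) = 0.2759; price each node as the discounted p*-expectation of its children.
Payoff layer (t=2): V(2,0)=0.0000, V(2,1)=0.0000, V(2,2)=26.2096
(1,0): S=44.1000. Δ = (V_up−V_dn)/(S_up−S_dn) = (0.0000−0.0000)/(65.2680−39.6900) = 0.0000. V = [p*·0.0000 + (1−p*)·0.0000]/1.06 = 0.0000. B = V − Δ·S = 0.0000.
(1,1): S=72.5200. Δ = (V_up−V_dn)/(S_up−S_dn) = (26.2096−0.0000)/(107.3296−65.2680) = 0.6231. V = [p*·26.2096 + (1−p*)·0.0000]/1.06 = 6.8210. B = V − Δ·S = -38.3680.
(0,0): S=49.0000. Δ = (V_up−V_dn)/(S_up−S_dn) = (6.8210−0.0000)/(72.5200−44.1000) = 0.2400. V = [p*·6.8210 + (1−p*)·0.0000]/1.06 = 1.7751. B = V − Δ·S = -9.9852.
Self-financing check: at every node Δ·S+B equals the discounted successor values.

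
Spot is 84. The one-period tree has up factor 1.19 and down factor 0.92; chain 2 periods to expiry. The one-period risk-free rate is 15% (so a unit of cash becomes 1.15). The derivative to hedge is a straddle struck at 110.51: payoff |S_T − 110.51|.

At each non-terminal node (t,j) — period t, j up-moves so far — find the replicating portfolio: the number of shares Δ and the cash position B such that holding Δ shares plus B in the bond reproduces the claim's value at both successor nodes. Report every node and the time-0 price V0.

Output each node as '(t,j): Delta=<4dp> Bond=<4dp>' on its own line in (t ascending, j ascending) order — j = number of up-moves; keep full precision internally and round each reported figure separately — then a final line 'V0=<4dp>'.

(0,0): Delta=-0.4485 Bond=46.5029
(1,0): Delta=-1.0000 Bond=96.0957
(1,1): Delta=-0.3744 Bond=46.0666
V0=8.8261

Under the risk-neutral measure, an up-move has probability p* = (R−d)/(u−d) = 0.8519 and values discount at R = 1.15.
At expiry t=2: V(2,0)=39.4124, V(2,1)=18.5468, V(2,2)=8.4424
Node (1,0) S=77.2800: V=(p*·18.5468+(1−p*)·39.4124)/1.15=18.8157; Δ=(18.5468−39.4124)/(91.9632−71.0976)=-1.0000; B=V−Δ·S=96.0957
Node (1,1) S=99.9600: V=(p*·8.4424+(1−p*)·18.5468)/1.15=8.6429; Δ=(8.4424−18.5468)/(118.9524−91.9632)=-0.3744; B=V−Δ·S=46.0666
Node (0,0) S=84.0000: V=(p*·8.6429+(1−p*)·18.8157)/1.15=8.8261; Δ=(8.6429−18.8157)/(99.9600−77.2800)=-0.4485; B=V−Δ·S=46.5029
Check: Δ(0,0)·S0 + B(0,0) = 8.8261 = V0.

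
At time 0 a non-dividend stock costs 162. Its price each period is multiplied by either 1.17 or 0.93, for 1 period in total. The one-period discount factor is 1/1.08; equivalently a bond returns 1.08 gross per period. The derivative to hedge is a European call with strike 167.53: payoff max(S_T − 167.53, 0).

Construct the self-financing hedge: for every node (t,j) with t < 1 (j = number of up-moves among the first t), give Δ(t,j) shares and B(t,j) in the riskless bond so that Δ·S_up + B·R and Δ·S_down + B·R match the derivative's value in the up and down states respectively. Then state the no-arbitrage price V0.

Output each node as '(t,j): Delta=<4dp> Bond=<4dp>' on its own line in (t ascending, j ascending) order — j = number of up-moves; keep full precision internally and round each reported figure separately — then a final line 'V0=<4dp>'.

Since d<R<u, set p* = (R−d)/(u−d) = 0.6250; price each node as the discounted p*-expectation of its children.
Payoff layer (t=1): V(1,0)=0.0000, V(1,1)=22.0100
Node (0,0) S=162.0000: V=(p*·22.0100+(1−p*)·0.0000)/1.08=12.7373; Δ=(22.0100−0.0000)/(189.5400−150.6600)=0.5661; B=V−Δ·S=-78.9711
Each (Δ,B) replicates both successor values, so the strategy is self-financing and V0 is arbitrage-free.

(0,0): Delta=0.5661 Bond=-78.9711
V0=12.7373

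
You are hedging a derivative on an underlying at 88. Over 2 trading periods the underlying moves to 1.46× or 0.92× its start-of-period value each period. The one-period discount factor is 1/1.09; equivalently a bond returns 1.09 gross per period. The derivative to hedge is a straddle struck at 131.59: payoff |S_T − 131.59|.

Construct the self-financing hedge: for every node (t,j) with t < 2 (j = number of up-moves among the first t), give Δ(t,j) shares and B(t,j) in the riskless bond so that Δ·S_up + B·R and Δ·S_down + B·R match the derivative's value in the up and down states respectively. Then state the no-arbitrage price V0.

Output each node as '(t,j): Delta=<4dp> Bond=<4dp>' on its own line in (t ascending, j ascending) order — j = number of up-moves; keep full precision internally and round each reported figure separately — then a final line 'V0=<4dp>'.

(0,0): Delta=-0.3194 Bond=60.2041
(1,0): Delta=-1.0000 Bond=120.7248
(1,1): Delta=0.6141 Bond=-54.3059
V0=32.0979

No-arbitrage ⇒ martingale measure with p* = (R−d)/(u−d) = 0.3148.
Terminal payoffs: V(2,0)=57.1068, V(2,1)=13.3884, V(2,2)=55.9908
(1,0): S=80.9600. Δ = (V_up−V_dn)/(S_up−S_dn) = (13.3884−57.1068)/(118.2016−74.4832) = -1.0000. V = [p*·13.3884 + (1−p*)·57.1068]/1.09 = 39.7648. B = V − Δ·S = 120.7248.
(1,1): S=128.4800. Δ = (V_up−V_dn)/(S_up−S_dn) = (55.9908−13.3884)/(187.5808−118.2016) = 0.6141. V = [p*·55.9908 + (1−p*)·13.3884]/1.09 = 24.5874. B = V − Δ·S = -54.3059.
(0,0): S=88.0000. Δ = (V_up−V_dn)/(S_up−S_dn) = (24.5874−39.7648)/(128.4800−80.9600) = -0.3194. V = [p*·24.5874 + (1−p*)·39.7648]/1.09 = 32.0979. B = V − Δ·S = 60.2041.
The time-0 hedge costs 32.0979, which is the no-arbitrage price.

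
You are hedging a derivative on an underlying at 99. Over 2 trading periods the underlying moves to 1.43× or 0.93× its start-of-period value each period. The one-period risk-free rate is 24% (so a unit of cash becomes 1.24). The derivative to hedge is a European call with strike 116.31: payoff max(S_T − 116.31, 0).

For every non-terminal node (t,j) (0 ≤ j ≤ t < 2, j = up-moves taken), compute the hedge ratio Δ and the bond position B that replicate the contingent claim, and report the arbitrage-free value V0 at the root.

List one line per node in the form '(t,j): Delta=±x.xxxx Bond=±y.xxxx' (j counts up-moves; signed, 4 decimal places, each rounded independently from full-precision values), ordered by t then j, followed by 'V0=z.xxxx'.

(0,0): Delta=0.8100 Bond=-53.9553
(1,0): Delta=0.3334 Bond=-23.0252
(1,1): Delta=1.0000 Bond=-93.7984
V0=26.2378

No-arbitrage ⇒ martingale measure with p* = (R−d)/(u−d) = 0.6200.
At expiry t=2: V(2,0)=0.0000, V(2,1)=15.3501, V(2,2)=86.1351
Node (1,0) S=92.0700: V=(p*·15.3501+(1−p*)·0.0000)/1.24=7.6750; Δ=(15.3501−0.0000)/(131.6601−85.6251)=0.3334; B=V−Δ·S=-23.0252
Node (1,1) S=141.5700: V=(p*·86.1351+(1−p*)·15.3501)/1.24=47.7716; Δ=(86.1351−15.3501)/(202.4451−131.6601)=1.0000; B=V−Δ·S=-93.7984
Node (0,0) S=99.0000: V=(p*·47.7716+(1−p*)·7.6750)/1.24=26.2378; Δ=(47.7716−7.6750)/(141.5700−92.0700)=0.8100; B=V−Δ·S=-53.9553
Check: Δ(0,0)·S0 + B(0,0) = 26.2378 = V0.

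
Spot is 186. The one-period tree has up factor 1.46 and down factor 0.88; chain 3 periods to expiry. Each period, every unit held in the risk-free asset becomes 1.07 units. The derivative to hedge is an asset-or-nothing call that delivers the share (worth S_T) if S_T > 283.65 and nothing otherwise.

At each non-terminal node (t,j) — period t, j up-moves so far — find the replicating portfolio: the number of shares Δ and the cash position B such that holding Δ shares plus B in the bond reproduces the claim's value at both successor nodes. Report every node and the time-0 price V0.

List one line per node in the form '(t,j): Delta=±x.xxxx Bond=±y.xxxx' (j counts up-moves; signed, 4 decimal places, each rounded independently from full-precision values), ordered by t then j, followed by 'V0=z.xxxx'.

(0,0): Delta=1.4443 Bond=-190.3693
(1,0): Delta=1.1252 Bond=-151.4656
(1,1): Delta=1.8391 Bond=-310.9031
(2,0): Delta=0.0000 Bond=0.0000
(2,1): Delta=2.5172 Bond=-494.7345
(2,2): Delta=1.0000 Bond=0.0000
V0=78.2647

No-arbitrage ⇒ martingale measure with p* = (R−d)/(u−d) = 0.3276.
Payoff layer (t=3): V(3,0)=0.0000, V(3,1)=0.0000, V(3,2)=348.9003, V(3,3)=578.8573
(2,0): S=144.0384. Δ = (V_up−V_dn)/(S_up−S_dn) = (0.0000−0.0000)/(210.2961−126.7538) = 0.0000. V = [p*·0.0000 + (1−p*)·0.0000]/1.07 = 0.0000. B = V − Δ·S = 0.0000.
(2,1): S=238.9728. Δ = (V_up−V_dn)/(S_up−S_dn) = (348.9003−0.0000)/(348.9003−210.2961) = 2.5172. V = [p*·348.9003 + (1−p*)·0.0000]/1.07 = 106.8177. B = V − Δ·S = -494.7345.
(2,2): S=396.4776. Δ = (V_up−V_dn)/(S_up−S_dn) = (578.8573−348.9003)/(578.8573−348.9003) = 1.0000. V = [p*·578.8573 + (1−p*)·348.9003]/1.07 = 396.4776. B = V − Δ·S = 0.0000.
(1,0): S=163.6800. Δ = (V_up−V_dn)/(S_up−S_dn) = (106.8177−0.0000)/(238.9728−144.0384) = 1.1252. V = [p*·106.8177 + (1−p*)·0.0000]/1.07 = 32.7028. B = V − Δ·S = -151.4656.
(1,1): S=271.5600. Δ = (V_up−V_dn)/(S_up−S_dn) = (396.4776−106.8177)/(396.4776−238.9728) = 1.8391. V = [p*·396.4776 + (1−p*)·106.8177]/1.07 = 188.5105. B = V − Δ·S = -310.9031.
(0,0): S=186.0000. Δ = (V_up−V_dn)/(S_up−S_dn) = (188.5105−32.7028)/(271.5600−163.6800) = 1.4443. V = [p*·188.5105 + (1−p*)·32.7028]/1.07 = 78.2647. B = V − Δ·S = -190.3693.
Self-financing check: at every node Δ·S+B equals the discounted successor values.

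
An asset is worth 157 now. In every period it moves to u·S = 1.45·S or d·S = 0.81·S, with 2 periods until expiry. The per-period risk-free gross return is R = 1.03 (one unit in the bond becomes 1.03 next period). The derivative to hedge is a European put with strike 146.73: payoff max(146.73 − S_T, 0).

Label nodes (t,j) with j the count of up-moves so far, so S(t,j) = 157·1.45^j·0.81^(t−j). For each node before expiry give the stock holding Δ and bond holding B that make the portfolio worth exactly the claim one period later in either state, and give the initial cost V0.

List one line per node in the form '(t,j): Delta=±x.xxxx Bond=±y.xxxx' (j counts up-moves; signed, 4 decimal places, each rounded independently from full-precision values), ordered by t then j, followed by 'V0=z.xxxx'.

Under the risk-neutral measure, an up-move has probability p* = (R−d)/(u−d) = 0.3438 and values discount at R = 1.03.
Terminal payoffs: V(2,0)=43.7223, V(2,1)=0.0000, V(2,2)=0.0000
(1,0): S=127.1700. Δ = (V_up−V_dn)/(S_up−S_dn) = (0.0000−43.7223)/(184.3965−103.0077) = -0.5372. V = [p*·0.0000 + (1−p*)·43.7223]/1.03 = 27.8570. B = V − Δ·S = 96.1731.
(1,1): S=227.6500. Δ = (V_up−V_dn)/(S_up−S_dn) = (0.0000−0.0000)/(330.0925−184.3965) = 0.0000. V = [p*·0.0000 + (1−p*)·0.0000]/1.03 = 0.0000. B = V − Δ·S = 0.0000.
(0,0): S=157.0000. Δ = (V_up−V_dn)/(S_up−S_dn) = (0.0000−27.8570)/(227.6500−127.1700) = -0.2772. V = [p*·0.0000 + (1−p*)·27.8570]/1.03 = 17.7487. B = V − Δ·S = 61.2754.
Self-financing check: at every node Δ·S+B equals the discounted successor values.

(0,0): Delta=-0.2772 Bond=61.2754
(1,0): Delta=-0.5372 Bond=96.1731
(1,1): Delta=0.0000 Bond=0.0000
V0=17.7487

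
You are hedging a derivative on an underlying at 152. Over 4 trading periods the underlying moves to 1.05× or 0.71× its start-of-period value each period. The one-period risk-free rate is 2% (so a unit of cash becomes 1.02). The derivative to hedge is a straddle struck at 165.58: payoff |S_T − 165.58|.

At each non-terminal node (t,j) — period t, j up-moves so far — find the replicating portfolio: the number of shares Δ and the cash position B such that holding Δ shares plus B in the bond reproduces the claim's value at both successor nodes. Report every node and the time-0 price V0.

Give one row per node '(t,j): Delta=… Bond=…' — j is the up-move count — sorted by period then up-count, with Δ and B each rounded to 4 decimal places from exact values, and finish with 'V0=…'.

Since d<R<u, set p* = (R−d)/(u−d) = 0.9118; price each node as the discounted p*-expectation of its children.
Terminal payoffs: V(4,0)=126.9542, V(4,1)=108.4574, V(4,2)=81.1029, V(4,3)=40.6491, V(4,4)=19.1770
  t=3,j=0: stock 54.4025 → up 57.1226 (V=108.4574), down 38.6258 (V=126.9542). Price 107.9309; hedge Δ=-1.0000, bond B=162.3333.
  t=3,j=1: stock 80.4544 → up 84.4771 (V=81.1029), down 57.1226 (V=108.4574). Price 81.8790; hedge Δ=-1.0000, bond B=162.3333.
  t=3,j=2: stock 118.9818 → up 124.9309 (V=40.6491), down 84.4771 (V=81.1029). Price 43.3515; hedge Δ=-1.0000, bond B=162.3333.
  t=3,j=3: stock 175.9590 → up 184.7570 (V=19.1770), down 124.9309 (V=40.6491). Price 20.6584; hedge Δ=-0.3589, bond B=83.8118.
  t=2,j=0: stock 76.6232 → up 80.4544 (V=81.8790), down 54.4025 (V=107.9309). Price 82.5271; hedge Δ=-1.0000, bond B=159.1503.
  t=2,j=1: stock 113.3160 → up 118.9818 (V=43.3515), down 80.4544 (V=81.8790). Price 45.8343; hedge Δ=-1.0000, bond B=159.1503.
  t=2,j=2: stock 167.5800 → up 175.9590 (V=20.6584), down 118.9818 (V=43.3515). Price 22.2164; hedge Δ=-0.3983, bond B=88.9609.
  t=1,j=0: stock 107.9200 → up 113.3160 (V=45.8343), down 76.6232 (V=82.5271). Price 48.1097; hedge Δ=-1.0000, bond B=156.0297.
  t=1,j=1: stock 159.6000 → up 167.5800 (V=22.2164), down 113.3160 (V=45.8343). Price 23.8239; hedge Δ=-0.4352, bond B=93.2884.
  t=0,j=0: stock 152.0000 → up 159.6000 (V=23.8239), down 107.9200 (V=48.1097). Price 25.4576; hedge Δ=-0.4699, bond B=96.8866.
The time-0 hedge costs 25.4576, which is the no-arbitrage price.

(0,0): Delta=-0.4699 Bond=96.8866
(1,0): Delta=-1.0000 Bond=156.0297
(1,1): Delta=-0.4352 Bond=93.2884
(2,0): Delta=-1.0000 Bond=159.1503
(2,1): Delta=-1.0000 Bond=159.1503
(2,2): Delta=-0.3983 Bond=88.9609
(3,0): Delta=-1.0000 Bond=162.3333
(3,1): Delta=-1.0000 Bond=162.3333
(3,2): Delta=-1.0000 Bond=162.3333
(3,3): Delta=-0.3589 Bond=83.8118
V0=25.4576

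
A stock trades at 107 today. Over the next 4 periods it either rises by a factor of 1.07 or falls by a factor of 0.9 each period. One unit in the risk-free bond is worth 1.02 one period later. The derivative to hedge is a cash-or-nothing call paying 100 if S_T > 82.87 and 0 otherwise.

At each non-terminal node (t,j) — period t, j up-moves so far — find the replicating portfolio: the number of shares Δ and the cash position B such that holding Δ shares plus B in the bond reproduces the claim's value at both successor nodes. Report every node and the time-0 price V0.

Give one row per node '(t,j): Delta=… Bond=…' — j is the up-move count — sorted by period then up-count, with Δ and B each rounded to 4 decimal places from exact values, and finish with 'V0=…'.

No-arbitrage ⇒ martingale measure with p* = (R−d)/(u−d) = 0.7059.
Terminal payoffs: V(4,0)=0.0000, V(4,1)=100.0000, V(4,2)=100.0000, V(4,3)=100.0000, V(4,4)=100.0000
(3,0): S=78.0030. Δ = (V_up−V_dn)/(S_up−S_dn) = (100.0000−0.0000)/(83.4632−70.2027) = 7.5412. V = [p*·100.0000 + (1−p*)·0.0000]/1.02 = 69.2042. B = V − Δ·S = -519.0311.
(3,1): S=92.7369. Δ = (V_up−V_dn)/(S_up−S_dn) = (100.0000−100.0000)/(99.2285−83.4632) = 0.0000. V = [p*·100.0000 + (1−p*)·100.0000]/1.02 = 98.0392. B = V − Δ·S = 98.0392.
(3,2): S=110.2539. Δ = (V_up−V_dn)/(S_up−S_dn) = (100.0000−100.0000)/(117.9716−99.2285) = 0.0000. V = [p*·100.0000 + (1−p*)·100.0000]/1.02 = 98.0392. B = V − Δ·S = 98.0392.
(3,3): S=131.0796. Δ = (V_up−V_dn)/(S_up−S_dn) = (100.0000−100.0000)/(140.2552−117.9716) = 0.0000. V = [p*·100.0000 + (1−p*)·100.0000]/1.02 = 98.0392. B = V − Δ·S = 98.0392.
(2,0): S=86.6700. Δ = (V_up−V_dn)/(S_up−S_dn) = (98.0392−69.2042)/(92.7369−78.0030) = 1.9571. V = [p*·98.0392 + (1−p*)·69.2042]/1.02 = 87.8023. B = V − Δ·S = -81.8158.
(2,1): S=103.0410. Δ = (V_up−V_dn)/(S_up−S_dn) = (98.0392−98.0392)/(110.2539−92.7369) = 0.0000. V = [p*·98.0392 + (1−p*)·98.0392]/1.02 = 96.1169. B = V − Δ·S = 96.1169.
(2,2): S=122.5043. Δ = (V_up−V_dn)/(S_up−S_dn) = (98.0392−98.0392)/(131.0796−110.2539) = 0.0000. V = [p*·98.0392 + (1−p*)·98.0392]/1.02 = 96.1169. B = V − Δ·S = 96.1169.
(1,0): S=96.3000. Δ = (V_up−V_dn)/(S_up−S_dn) = (96.1169−87.8023)/(103.0410−86.6700) = 0.5079. V = [p*·96.1169 + (1−p*)·87.8023]/1.02 = 91.8347. B = V − Δ·S = 42.9252.
(1,1): S=114.4900. Δ = (V_up−V_dn)/(S_up−S_dn) = (96.1169−96.1169)/(122.5043−103.0410) = 0.0000. V = [p*·96.1169 + (1−p*)·96.1169]/1.02 = 94.2322. B = V − Δ·S = 94.2322.
(0,0): S=107.0000. Δ = (V_up−V_dn)/(S_up−S_dn) = (94.2322−91.8347)/(114.4900−96.3000) = 0.1318. V = [p*·94.2322 + (1−p*)·91.8347]/1.02 = 91.6932. B = V − Δ·S = 77.5901.
The time-0 hedge costs 91.6932, which is the no-arbitrage price.

(0,0): Delta=0.1318 Bond=77.5901
(1,0): Delta=0.5079 Bond=42.9252
(1,1): Delta=0.0000 Bond=94.2322
(2,0): Delta=1.9571 Bond=-81.8158
(2,1): Delta=0.0000 Bond=96.1169
(2,2): Delta=0.0000 Bond=96.1169
(3,0): Delta=7.5412 Bond=-519.0311
(3,1): Delta=0.0000 Bond=98.0392
(3,2): Delta=0.0000 Bond=98.0392
(3,3): Delta=0.0000 Bond=98.0392
V0=91.6932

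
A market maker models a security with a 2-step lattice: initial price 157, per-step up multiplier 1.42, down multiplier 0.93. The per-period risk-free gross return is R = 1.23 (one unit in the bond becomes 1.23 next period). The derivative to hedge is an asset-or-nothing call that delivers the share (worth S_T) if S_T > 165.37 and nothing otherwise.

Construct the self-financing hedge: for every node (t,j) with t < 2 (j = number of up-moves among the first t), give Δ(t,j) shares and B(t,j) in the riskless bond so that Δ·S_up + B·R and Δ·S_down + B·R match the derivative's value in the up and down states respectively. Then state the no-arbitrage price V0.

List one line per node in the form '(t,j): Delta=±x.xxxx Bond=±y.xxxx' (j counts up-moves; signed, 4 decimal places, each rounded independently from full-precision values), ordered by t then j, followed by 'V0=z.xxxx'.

Risk-neutral probability p* = (R−d)/(u−d) = (1.23−0.93)/(1.42−0.93) = 0.6122.
At expiry t=2: V(2,0)=0.0000, V(2,1)=207.3342, V(2,2)=316.5748
(1,0): S=146.0100. Δ = (V_up−V_dn)/(S_up−S_dn) = (207.3342−0.0000)/(207.3342−135.7893) = 2.8980. V = [p*·207.3342 + (1−p*)·0.0000]/1.23 = 103.2027. B = V − Δ·S = -319.9283.
(1,1): S=222.9400. Δ = (V_up−V_dn)/(S_up−S_dn) = (316.5748−207.3342)/(316.5748−207.3342) = 1.0000. V = [p*·316.5748 + (1−p*)·207.3342]/1.23 = 222.9400. B = V − Δ·S = 0.0000.
(0,0): S=157.0000. Δ = (V_up−V_dn)/(S_up−S_dn) = (222.9400−103.2027)/(222.9400−146.0100) = 1.5564. V = [p*·222.9400 + (1−p*)·103.2027]/1.23 = 143.5051. B = V − Δ·S = -100.8568.
Self-financing check: at every node Δ·S+B equals the discounted successor values.

(0,0): Delta=1.5564 Bond=-100.8568
(1,0): Delta=2.8980 Bond=-319.9283
(1,1): Delta=1.0000 Bond=0.0000
V0=143.5051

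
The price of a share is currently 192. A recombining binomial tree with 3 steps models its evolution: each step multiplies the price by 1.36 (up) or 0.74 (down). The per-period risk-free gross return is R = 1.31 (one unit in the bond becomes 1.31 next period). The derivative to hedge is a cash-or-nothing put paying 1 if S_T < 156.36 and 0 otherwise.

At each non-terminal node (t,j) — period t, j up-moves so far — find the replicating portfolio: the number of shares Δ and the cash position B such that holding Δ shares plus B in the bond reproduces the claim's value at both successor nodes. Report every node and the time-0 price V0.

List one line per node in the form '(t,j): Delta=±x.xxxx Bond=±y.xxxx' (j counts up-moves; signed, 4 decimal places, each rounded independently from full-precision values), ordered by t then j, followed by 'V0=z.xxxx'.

(0,0): Delta=-0.0007 Bond=0.1476
(1,0): Delta=-0.0080 Bond=1.2221
(1,1): Delta=-0.0004 Bond=0.1031
(2,0): Delta=0.0000 Bond=0.7634
(2,1): Delta=-0.0083 Bond=1.6745
(2,2): Delta=0.0000 Bond=0.0000
V0=0.0082

Since d<R<u, set p* = (R−d)/(u−d) = 0.9194; price each node as the discounted p*-expectation of its children.
At expiry t=3: V(3,0)=1.0000, V(3,1)=1.0000, V(3,2)=0.0000, V(3,3)=0.0000
(2,0): S=105.1392. Δ = (V_up−V_dn)/(S_up−S_dn) = (1.0000−1.0000)/(142.9893−77.8030) = 0.0000. V = [p*·1.0000 + (1−p*)·1.0000]/1.31 = 0.7634. B = V − Δ·S = 0.7634.
(2,1): S=193.2288. Δ = (V_up−V_dn)/(S_up−S_dn) = (0.0000−1.0000)/(262.7912−142.9893) = -0.0083. V = [p*·0.0000 + (1−p*)·1.0000]/1.31 = 0.0616. B = V − Δ·S = 1.6745.
(2,2): S=355.1232. Δ = (V_up−V_dn)/(S_up−S_dn) = (0.0000−0.0000)/(482.9676−262.7912) = 0.0000. V = [p*·0.0000 + (1−p*)·0.0000]/1.31 = 0.0000. B = V − Δ·S = 0.0000.
(1,0): S=142.0800. Δ = (V_up−V_dn)/(S_up−S_dn) = (0.0616−0.7634)/(193.2288−105.1392) = -0.0080. V = [p*·0.0616 + (1−p*)·0.7634]/1.31 = 0.0902. B = V − Δ·S = 1.2221.
(1,1): S=261.1200. Δ = (V_up−V_dn)/(S_up−S_dn) = (0.0000−0.0616)/(355.1232−193.2288) = -0.0004. V = [p*·0.0000 + (1−p*)·0.0616]/1.31 = 0.0038. B = V − Δ·S = 0.1031.
(0,0): S=192.0000. Δ = (V_up−V_dn)/(S_up−S_dn) = (0.0038−0.0902)/(261.1200−142.0800) = -0.0007. V = [p*·0.0038 + (1−p*)·0.0902]/1.31 = 0.0082. B = V − Δ·S = 0.1476.
Root portfolio cost Δ·192+B reproduces V0=0.0082.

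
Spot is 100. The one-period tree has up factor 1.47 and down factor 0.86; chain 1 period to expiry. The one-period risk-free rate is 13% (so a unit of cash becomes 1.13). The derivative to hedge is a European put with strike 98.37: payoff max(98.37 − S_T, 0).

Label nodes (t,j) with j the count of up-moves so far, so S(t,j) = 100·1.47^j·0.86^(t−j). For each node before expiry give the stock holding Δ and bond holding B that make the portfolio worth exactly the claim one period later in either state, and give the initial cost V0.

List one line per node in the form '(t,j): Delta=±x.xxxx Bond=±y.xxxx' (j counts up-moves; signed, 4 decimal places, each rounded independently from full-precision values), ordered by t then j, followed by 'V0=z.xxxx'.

(0,0): Delta=-0.2028 Bond=26.3802
V0=6.1016

No-arbitrage ⇒ martingale measure with p* = (R−d)/(u−d) = 0.4426.
Terminal values V(1,·): V(1,0)=12.3700, V(1,1)=0.0000
(0,0): S=100.0000. Δ = (V_up−V_dn)/(S_up−S_dn) = (0.0000−12.3700)/(147.0000−86.0000) = -0.2028. V = [p*·0.0000 + (1−p*)·12.3700]/1.13 = 6.1016. B = V − Δ·S = 26.3802.
Each (Δ,B) replicates both successor values, so the strategy is self-financing and V0 is arbitrage-free.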